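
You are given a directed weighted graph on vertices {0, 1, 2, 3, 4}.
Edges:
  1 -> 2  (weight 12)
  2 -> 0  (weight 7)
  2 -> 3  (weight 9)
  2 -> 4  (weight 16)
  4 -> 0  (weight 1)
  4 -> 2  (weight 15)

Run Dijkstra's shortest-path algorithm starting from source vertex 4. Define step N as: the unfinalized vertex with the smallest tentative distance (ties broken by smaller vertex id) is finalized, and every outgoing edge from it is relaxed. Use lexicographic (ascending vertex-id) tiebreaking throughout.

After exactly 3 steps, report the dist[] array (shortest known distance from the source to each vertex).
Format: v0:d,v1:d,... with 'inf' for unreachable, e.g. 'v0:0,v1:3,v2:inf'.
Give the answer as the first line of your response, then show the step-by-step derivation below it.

v0:1,v1:inf,v2:15,v3:24,v4:0

step 1: dist = v0:1,v1:inf,v2:15,v3:inf,v4:0
step 2: dist = v0:1,v1:inf,v2:15,v3:inf,v4:0
step 3: dist = v0:1,v1:inf,v2:15,v3:24,v4:0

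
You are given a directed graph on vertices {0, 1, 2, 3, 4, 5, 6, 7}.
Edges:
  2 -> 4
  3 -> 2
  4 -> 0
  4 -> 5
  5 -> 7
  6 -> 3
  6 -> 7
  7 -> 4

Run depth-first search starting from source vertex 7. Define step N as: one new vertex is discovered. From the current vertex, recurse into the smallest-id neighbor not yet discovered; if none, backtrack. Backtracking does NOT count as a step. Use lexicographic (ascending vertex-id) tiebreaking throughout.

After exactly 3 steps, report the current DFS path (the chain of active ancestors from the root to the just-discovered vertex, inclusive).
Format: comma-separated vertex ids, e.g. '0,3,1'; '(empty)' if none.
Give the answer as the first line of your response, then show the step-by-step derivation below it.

7,4,0

step 1: discover 7; path=7; order=7
step 2: discover 4; path=7>4; order=7,4
step 3: discover 0; path=7>4>0; order=7,4,0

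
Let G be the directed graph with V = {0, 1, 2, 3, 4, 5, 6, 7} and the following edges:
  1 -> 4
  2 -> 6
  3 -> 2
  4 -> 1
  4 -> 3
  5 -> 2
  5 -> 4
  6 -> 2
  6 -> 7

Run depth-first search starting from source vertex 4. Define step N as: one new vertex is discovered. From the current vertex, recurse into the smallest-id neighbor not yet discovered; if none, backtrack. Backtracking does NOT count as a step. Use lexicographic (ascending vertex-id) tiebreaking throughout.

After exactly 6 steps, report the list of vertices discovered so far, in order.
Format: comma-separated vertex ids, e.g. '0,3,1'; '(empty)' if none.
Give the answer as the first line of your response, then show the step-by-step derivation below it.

4,1,3,2,6,7

step 1: discover 4; path=4; order=4
step 2: discover 1; path=4>1; order=4,1
step 3: discover 3; path=4>3; order=4,1,3
step 4: discover 2; path=4>3>2; order=4,1,3,2
step 5: discover 6; path=4>3>2>6; order=4,1,3,2,6
step 6: discover 7; path=4>3>2>6>7; order=4,1,3,2,6,7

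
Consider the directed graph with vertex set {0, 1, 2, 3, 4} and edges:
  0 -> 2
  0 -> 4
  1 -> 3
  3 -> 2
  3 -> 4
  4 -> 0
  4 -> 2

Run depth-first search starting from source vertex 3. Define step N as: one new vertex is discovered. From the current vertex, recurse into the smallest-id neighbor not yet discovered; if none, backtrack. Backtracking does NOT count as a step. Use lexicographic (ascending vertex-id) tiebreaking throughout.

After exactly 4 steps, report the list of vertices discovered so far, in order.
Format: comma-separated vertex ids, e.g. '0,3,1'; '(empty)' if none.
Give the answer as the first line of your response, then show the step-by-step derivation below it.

3,2,4,0

step 1: discover 3; path=3; order=3
step 2: discover 2; path=3>2; order=3,2
step 3: discover 4; path=3>4; order=3,2,4
step 4: discover 0; path=3>4>0; order=3,2,4,0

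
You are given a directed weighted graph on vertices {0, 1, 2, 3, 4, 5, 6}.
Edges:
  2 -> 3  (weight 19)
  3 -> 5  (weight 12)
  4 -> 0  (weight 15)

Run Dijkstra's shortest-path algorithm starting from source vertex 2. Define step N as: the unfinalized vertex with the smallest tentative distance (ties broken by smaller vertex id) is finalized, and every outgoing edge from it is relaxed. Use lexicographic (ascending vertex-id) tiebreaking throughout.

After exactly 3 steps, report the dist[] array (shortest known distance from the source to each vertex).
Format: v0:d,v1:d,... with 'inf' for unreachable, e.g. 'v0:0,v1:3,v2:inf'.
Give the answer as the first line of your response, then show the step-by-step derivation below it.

v0:inf,v1:inf,v2:0,v3:19,v4:inf,v5:31,v6:inf

step 1: dist = v0:inf,v1:inf,v2:0,v3:19,v4:inf,v5:inf,v6:inf
step 2: dist = v0:inf,v1:inf,v2:0,v3:19,v4:inf,v5:31,v6:inf
step 3: dist = v0:inf,v1:inf,v2:0,v3:19,v4:inf,v5:31,v6:inf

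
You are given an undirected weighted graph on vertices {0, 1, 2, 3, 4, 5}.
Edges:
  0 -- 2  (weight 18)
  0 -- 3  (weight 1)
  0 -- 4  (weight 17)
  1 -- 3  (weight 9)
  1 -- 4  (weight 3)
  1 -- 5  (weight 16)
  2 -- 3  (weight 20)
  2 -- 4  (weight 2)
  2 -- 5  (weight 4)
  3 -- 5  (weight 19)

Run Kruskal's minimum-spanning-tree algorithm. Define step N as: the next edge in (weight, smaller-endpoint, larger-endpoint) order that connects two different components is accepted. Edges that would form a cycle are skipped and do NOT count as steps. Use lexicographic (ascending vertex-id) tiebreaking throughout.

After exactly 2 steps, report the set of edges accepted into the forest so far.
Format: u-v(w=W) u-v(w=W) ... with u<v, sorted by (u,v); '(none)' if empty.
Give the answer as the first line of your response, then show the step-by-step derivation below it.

0-3(w=1) 2-4(w=2)

step 1: add edge 0-3 (w=1); MST = {0-3(w=1)}
step 2: add edge 2-4 (w=2); MST = {0-3(w=1) 2-4(w=2)}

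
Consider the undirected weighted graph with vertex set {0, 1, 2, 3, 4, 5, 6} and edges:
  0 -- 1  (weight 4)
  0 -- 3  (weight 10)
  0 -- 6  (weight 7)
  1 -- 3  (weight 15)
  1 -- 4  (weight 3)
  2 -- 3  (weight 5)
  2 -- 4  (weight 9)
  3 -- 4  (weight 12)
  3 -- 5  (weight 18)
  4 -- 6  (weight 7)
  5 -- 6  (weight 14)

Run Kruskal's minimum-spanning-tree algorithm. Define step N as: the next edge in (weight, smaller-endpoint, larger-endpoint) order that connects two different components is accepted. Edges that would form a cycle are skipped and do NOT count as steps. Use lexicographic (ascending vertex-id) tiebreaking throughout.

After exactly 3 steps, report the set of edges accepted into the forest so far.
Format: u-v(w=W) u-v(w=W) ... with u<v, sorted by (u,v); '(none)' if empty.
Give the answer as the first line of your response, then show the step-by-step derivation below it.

0-1(w=4) 1-4(w=3) 2-3(w=5)

step 1: add edge 1-4 (w=3); MST = {1-4(w=3)}
step 2: add edge 0-1 (w=4); MST = {0-1(w=4) 1-4(w=3)}
step 3: add edge 2-3 (w=5); MST = {0-1(w=4) 1-4(w=3) 2-3(w=5)}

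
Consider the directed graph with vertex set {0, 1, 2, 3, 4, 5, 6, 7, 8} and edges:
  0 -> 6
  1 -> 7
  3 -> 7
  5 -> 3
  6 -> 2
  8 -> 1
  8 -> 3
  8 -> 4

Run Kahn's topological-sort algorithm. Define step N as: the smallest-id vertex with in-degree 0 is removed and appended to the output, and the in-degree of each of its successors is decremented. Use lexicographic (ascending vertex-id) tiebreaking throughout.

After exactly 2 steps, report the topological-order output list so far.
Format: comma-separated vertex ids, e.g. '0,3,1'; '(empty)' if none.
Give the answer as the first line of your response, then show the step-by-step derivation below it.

0,5

step 1: output 0; order=[0]; indeg=(0,1,1,2,1,0,0,2,0)
step 2: output 5; order=[0,5]; indeg=(0,1,1,1,1,0,0,2,0)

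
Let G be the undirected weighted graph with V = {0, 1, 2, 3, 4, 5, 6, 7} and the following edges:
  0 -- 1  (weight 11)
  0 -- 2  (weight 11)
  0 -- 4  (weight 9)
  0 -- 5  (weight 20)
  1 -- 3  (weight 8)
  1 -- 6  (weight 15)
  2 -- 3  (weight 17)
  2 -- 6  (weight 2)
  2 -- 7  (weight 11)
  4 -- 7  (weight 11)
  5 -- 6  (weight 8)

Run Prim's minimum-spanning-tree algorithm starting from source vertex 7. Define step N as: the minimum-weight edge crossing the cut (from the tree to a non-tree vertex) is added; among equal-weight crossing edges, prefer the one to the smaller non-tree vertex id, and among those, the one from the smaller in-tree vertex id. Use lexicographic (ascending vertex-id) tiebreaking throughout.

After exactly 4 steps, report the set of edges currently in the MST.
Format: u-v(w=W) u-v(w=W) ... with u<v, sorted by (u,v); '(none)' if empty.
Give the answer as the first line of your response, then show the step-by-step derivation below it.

0-2(w=11) 2-6(w=2) 2-7(w=11) 5-6(w=8)

step 1: add edge 2-7 (w=11); MST = {2-7(w=11)}
step 2: add edge 2-6 (w=2); MST = {2-6(w=2) 2-7(w=11)}
step 3: add edge 5-6 (w=8); MST = {2-6(w=2) 2-7(w=11) 5-6(w=8)}
step 4: add edge 0-2 (w=11); MST = {0-2(w=11) 2-6(w=2) 2-7(w=11) 5-6(w=8)}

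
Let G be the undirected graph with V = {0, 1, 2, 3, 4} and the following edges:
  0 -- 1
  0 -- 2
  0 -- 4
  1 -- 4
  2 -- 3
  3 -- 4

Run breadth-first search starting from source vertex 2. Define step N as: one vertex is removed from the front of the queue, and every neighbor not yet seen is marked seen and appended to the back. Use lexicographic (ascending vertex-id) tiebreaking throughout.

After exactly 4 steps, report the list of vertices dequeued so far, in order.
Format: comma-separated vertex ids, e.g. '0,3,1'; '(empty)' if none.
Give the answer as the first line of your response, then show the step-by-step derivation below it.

2,0,3,1

step 1: dequeue 2; queue=[0,3]; order=2
step 2: dequeue 0; queue=[3,1,4]; order=2,0
step 3: dequeue 3; queue=[1,4]; order=2,0,3
step 4: dequeue 1; queue=[4]; order=2,0,3,1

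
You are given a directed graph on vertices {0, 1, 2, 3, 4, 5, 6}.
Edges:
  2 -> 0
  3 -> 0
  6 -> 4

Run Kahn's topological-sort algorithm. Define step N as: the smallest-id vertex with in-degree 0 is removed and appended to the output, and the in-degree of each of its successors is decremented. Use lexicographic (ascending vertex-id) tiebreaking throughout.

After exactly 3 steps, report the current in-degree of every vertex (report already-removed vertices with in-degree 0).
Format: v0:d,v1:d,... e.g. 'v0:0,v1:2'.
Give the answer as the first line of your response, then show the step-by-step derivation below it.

v0:0,v1:0,v2:0,v3:0,v4:1,v5:0,v6:0

step 1: output 1; order=[1]; indeg=(2,0,0,0,1,0,0)
step 2: output 2; order=[1,2]; indeg=(1,0,0,0,1,0,0)
step 3: output 3; order=[1,2,3]; indeg=(0,0,0,0,1,0,0)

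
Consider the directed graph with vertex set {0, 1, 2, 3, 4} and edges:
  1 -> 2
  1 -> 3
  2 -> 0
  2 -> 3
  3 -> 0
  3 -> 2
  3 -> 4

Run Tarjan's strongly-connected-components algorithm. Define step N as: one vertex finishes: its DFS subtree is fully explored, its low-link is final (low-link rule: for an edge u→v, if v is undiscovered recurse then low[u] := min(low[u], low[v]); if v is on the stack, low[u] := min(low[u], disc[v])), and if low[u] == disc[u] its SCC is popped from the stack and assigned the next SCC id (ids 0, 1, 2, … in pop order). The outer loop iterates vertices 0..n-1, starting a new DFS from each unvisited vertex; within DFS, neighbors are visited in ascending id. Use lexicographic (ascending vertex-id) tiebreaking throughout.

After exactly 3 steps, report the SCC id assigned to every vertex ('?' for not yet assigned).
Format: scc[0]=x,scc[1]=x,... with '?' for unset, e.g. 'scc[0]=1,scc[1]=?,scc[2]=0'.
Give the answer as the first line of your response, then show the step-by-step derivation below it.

scc[0]=0,scc[1]=?,scc[2]=?,scc[3]=?,scc[4]=1

step 1: low=(low[0]=0,low[1]=?,low[2]=?,low[3]=?,low[4]=?); scc=(scc[0]=0,scc[1]=?,scc[2]=?,scc[3]=?,scc[4]=?)
step 2: low=(low[0]=0,low[1]=1,low[2]=2,low[3]=2,low[4]=4); scc=(scc[0]=0,scc[1]=?,scc[2]=?,scc[3]=?,scc[4]=1)
step 3: low=(low[0]=0,low[1]=1,low[2]=2,low[3]=2,low[4]=4); scc=(scc[0]=0,scc[1]=?,scc[2]=?,scc[3]=?,scc[4]=1)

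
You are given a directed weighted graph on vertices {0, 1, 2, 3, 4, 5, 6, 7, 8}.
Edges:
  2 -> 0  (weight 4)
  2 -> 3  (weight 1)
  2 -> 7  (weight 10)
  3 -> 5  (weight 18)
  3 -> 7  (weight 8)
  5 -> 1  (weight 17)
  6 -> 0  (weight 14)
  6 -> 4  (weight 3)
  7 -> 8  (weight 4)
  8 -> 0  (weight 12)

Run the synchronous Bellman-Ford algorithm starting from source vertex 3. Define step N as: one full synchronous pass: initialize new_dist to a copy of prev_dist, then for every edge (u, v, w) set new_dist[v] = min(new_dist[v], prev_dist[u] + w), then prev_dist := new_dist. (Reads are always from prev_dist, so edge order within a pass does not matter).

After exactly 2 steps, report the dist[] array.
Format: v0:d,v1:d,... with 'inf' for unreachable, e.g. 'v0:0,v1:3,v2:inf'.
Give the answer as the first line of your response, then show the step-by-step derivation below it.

v0:inf,v1:35,v2:inf,v3:0,v4:inf,v5:18,v6:inf,v7:8,v8:12

step 1: dist = v0:inf,v1:inf,v2:inf,v3:0,v4:inf,v5:18,v6:inf,v7:8,v8:inf
step 2: dist = v0:inf,v1:35,v2:inf,v3:0,v4:inf,v5:18,v6:inf,v7:8,v8:12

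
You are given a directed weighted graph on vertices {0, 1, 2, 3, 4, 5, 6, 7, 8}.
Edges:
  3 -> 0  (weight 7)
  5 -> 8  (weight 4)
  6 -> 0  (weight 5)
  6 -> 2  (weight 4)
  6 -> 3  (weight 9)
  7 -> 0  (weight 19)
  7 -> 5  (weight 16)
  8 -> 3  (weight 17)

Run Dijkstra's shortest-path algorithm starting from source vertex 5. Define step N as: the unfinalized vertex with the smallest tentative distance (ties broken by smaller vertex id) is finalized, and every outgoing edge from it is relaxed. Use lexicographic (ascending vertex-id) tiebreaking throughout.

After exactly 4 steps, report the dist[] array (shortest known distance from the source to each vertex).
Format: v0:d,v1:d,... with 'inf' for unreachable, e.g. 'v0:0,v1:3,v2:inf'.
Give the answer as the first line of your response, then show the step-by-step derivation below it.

v0:28,v1:inf,v2:inf,v3:21,v4:inf,v5:0,v6:inf,v7:inf,v8:4

step 1: dist = v0:inf,v1:inf,v2:inf,v3:inf,v4:inf,v5:0,v6:inf,v7:inf,v8:4
step 2: dist = v0:inf,v1:inf,v2:inf,v3:21,v4:inf,v5:0,v6:inf,v7:inf,v8:4
step 3: dist = v0:28,v1:inf,v2:inf,v3:21,v4:inf,v5:0,v6:inf,v7:inf,v8:4
step 4: dist = v0:28,v1:inf,v2:inf,v3:21,v4:inf,v5:0,v6:inf,v7:inf,v8:4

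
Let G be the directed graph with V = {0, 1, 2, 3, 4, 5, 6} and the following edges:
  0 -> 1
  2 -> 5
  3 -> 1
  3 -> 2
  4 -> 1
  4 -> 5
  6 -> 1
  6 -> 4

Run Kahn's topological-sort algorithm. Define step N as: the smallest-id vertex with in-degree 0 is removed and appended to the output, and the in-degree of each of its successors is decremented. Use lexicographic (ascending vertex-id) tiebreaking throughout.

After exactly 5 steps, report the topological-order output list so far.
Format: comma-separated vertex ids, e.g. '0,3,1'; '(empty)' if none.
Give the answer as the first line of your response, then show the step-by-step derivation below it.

0,3,2,6,4

step 1: output 0; order=[0]; indeg=(0,3,1,0,1,2,0)
step 2: output 3; order=[0,3]; indeg=(0,2,0,0,1,2,0)
step 3: output 2; order=[0,3,2]; indeg=(0,2,0,0,1,1,0)
step 4: output 6; order=[0,3,2,6]; indeg=(0,1,0,0,0,1,0)
step 5: output 4; order=[0,3,2,6,4]; indeg=(0,0,0,0,0,0,0)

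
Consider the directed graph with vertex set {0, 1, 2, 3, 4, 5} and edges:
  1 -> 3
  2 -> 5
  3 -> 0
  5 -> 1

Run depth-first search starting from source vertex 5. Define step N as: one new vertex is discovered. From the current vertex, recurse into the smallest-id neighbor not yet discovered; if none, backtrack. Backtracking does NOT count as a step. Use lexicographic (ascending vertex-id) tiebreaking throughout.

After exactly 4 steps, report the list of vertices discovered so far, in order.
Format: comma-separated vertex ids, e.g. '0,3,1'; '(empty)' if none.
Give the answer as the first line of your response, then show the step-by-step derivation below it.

5,1,3,0

step 1: discover 5; path=5; order=5
step 2: discover 1; path=5>1; order=5,1
step 3: discover 3; path=5>1>3; order=5,1,3
step 4: discover 0; path=5>1>3>0; order=5,1,3,0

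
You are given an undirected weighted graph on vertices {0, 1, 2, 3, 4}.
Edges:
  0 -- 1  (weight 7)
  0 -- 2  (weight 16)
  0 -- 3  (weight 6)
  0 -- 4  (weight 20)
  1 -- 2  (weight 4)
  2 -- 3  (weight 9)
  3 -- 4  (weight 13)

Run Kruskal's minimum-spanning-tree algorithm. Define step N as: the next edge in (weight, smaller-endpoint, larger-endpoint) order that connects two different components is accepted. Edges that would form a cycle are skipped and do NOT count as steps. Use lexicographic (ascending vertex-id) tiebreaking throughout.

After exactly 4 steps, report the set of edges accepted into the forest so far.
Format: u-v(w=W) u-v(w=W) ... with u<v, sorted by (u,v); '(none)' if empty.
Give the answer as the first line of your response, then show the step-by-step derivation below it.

0-1(w=7) 0-3(w=6) 1-2(w=4) 3-4(w=13)

step 1: add edge 1-2 (w=4); MST = {1-2(w=4)}
step 2: add edge 0-3 (w=6); MST = {0-3(w=6) 1-2(w=4)}
step 3: add edge 0-1 (w=7); MST = {0-1(w=7) 0-3(w=6) 1-2(w=4)}
step 4: add edge 3-4 (w=13); MST = {0-1(w=7) 0-3(w=6) 1-2(w=4) 3-4(w=13)}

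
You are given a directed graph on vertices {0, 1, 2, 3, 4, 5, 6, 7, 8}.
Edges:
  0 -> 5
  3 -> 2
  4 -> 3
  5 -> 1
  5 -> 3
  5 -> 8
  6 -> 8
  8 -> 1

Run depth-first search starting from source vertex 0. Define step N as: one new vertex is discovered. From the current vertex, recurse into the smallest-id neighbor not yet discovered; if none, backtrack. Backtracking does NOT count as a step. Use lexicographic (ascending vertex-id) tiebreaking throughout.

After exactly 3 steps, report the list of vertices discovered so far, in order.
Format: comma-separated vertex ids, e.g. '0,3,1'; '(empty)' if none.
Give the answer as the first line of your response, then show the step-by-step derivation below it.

0,5,1

step 1: discover 0; path=0; order=0
step 2: discover 5; path=0>5; order=0,5
step 3: discover 1; path=0>5>1; order=0,5,1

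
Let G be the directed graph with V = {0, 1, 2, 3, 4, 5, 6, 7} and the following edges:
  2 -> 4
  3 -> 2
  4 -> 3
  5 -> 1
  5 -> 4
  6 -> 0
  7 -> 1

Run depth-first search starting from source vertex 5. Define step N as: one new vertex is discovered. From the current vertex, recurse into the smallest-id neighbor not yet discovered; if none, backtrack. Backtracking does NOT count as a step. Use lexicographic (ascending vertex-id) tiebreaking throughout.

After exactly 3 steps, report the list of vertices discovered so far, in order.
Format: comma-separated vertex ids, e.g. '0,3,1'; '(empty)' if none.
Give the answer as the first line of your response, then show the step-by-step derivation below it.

5,1,4

step 1: discover 5; path=5; order=5
step 2: discover 1; path=5>1; order=5,1
step 3: discover 4; path=5>4; order=5,1,4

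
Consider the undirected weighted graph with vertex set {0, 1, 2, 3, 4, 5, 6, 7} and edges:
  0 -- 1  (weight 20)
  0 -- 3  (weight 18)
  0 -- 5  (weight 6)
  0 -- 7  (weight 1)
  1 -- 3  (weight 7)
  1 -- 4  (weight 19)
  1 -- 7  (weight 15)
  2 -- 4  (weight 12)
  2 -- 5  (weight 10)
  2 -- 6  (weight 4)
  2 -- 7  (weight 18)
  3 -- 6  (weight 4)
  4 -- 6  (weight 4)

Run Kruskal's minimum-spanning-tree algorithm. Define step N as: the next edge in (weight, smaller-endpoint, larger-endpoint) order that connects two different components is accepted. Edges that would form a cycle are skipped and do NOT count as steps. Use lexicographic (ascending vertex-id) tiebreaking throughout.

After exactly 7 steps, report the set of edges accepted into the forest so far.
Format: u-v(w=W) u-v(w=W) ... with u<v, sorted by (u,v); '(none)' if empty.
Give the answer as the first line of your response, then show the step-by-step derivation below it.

0-5(w=6) 0-7(w=1) 1-3(w=7) 2-5(w=10) 2-6(w=4) 3-6(w=4) 4-6(w=4)

step 1: add edge 0-7 (w=1); MST = {0-7(w=1)}
step 2: add edge 2-6 (w=4); MST = {0-7(w=1) 2-6(w=4)}
step 3: add edge 3-6 (w=4); MST = {0-7(w=1) 2-6(w=4) 3-6(w=4)}
step 4: add edge 4-6 (w=4); MST = {0-7(w=1) 2-6(w=4) 3-6(w=4) 4-6(w=4)}
step 5: add edge 0-5 (w=6); MST = {0-5(w=6) 0-7(w=1) 2-6(w=4) 3-6(w=4) 4-6(w=4)}
step 6: add edge 1-3 (w=7); MST = {0-5(w=6) 0-7(w=1) 1-3(w=7) 2-6(w=4) 3-6(w=4) 4-6(w=4)}
step 7: add edge 2-5 (w=10); MST = {0-5(w=6) 0-7(w=1) 1-3(w=7) 2-5(w=10) 2-6(w=4) 3-6(w=4) 4-6(w=4)}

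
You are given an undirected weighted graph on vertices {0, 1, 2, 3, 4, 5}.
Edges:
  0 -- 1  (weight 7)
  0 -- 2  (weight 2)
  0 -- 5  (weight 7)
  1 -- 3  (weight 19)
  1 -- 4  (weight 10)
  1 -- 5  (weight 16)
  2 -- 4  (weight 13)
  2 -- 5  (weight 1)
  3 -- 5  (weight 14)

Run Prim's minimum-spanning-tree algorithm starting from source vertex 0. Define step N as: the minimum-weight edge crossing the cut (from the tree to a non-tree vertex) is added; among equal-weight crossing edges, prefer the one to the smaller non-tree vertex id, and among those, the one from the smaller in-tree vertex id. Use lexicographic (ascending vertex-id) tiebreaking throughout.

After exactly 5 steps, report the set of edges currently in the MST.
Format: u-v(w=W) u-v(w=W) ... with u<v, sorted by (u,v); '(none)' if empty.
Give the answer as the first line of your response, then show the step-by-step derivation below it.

0-1(w=7) 0-2(w=2) 1-4(w=10) 2-5(w=1) 3-5(w=14)

step 1: add edge 0-2 (w=2); MST = {0-2(w=2)}
step 2: add edge 2-5 (w=1); MST = {0-2(w=2) 2-5(w=1)}
step 3: add edge 0-1 (w=7); MST = {0-1(w=7) 0-2(w=2) 2-5(w=1)}
step 4: add edge 1-4 (w=10); MST = {0-1(w=7) 0-2(w=2) 1-4(w=10) 2-5(w=1)}
step 5: add edge 3-5 (w=14); MST = {0-1(w=7) 0-2(w=2) 1-4(w=10) 2-5(w=1) 3-5(w=14)}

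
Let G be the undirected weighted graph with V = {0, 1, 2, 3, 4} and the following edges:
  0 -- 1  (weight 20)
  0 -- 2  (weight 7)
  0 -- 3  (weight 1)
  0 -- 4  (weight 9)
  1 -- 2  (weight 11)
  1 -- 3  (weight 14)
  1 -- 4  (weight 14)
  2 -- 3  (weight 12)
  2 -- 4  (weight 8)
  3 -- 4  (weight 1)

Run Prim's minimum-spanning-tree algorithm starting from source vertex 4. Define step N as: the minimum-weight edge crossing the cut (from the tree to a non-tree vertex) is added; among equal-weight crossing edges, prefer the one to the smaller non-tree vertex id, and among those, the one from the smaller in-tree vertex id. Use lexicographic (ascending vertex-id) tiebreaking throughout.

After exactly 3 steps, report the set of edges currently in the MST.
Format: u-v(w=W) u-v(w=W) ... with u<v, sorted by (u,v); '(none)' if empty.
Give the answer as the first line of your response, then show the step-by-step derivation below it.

0-2(w=7) 0-3(w=1) 3-4(w=1)

step 1: add edge 3-4 (w=1); MST = {3-4(w=1)}
step 2: add edge 0-3 (w=1); MST = {0-3(w=1) 3-4(w=1)}
step 3: add edge 0-2 (w=7); MST = {0-2(w=7) 0-3(w=1) 3-4(w=1)}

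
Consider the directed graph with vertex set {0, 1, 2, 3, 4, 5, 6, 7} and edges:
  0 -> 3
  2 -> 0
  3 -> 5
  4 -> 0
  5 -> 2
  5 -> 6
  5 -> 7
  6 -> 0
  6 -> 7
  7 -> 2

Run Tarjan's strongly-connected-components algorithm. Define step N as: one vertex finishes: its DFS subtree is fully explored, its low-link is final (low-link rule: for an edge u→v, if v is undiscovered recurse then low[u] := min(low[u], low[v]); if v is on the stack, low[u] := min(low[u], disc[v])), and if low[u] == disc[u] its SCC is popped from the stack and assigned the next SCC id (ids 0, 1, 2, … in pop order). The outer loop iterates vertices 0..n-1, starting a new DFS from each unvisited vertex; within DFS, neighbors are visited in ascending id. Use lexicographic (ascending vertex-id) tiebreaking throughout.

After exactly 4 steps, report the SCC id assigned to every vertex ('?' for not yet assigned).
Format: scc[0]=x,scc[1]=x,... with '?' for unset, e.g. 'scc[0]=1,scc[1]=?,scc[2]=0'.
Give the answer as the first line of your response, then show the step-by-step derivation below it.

scc[0]=?,scc[1]=?,scc[2]=?,scc[3]=?,scc[4]=?,scc[5]=?,scc[6]=?,scc[7]=?

step 1: low=(low[0]=0,low[1]=?,low[2]=0,low[3]=1,low[4]=?,low[5]=2,low[6]=?,low[7]=?); scc=(scc[0]=?,scc[1]=?,scc[2]=?,scc[3]=?,scc[4]=?,scc[5]=?,scc[6]=?,scc[7]=?)
step 2: low=(low[0]=0,low[1]=?,low[2]=0,low[3]=1,low[4]=?,low[5]=0,low[6]=0,low[7]=3); scc=(scc[0]=?,scc[1]=?,scc[2]=?,scc[3]=?,scc[4]=?,scc[5]=?,scc[6]=?,scc[7]=?)
step 3: low=(low[0]=0,low[1]=?,low[2]=0,low[3]=1,low[4]=?,low[5]=0,low[6]=0,low[7]=3); scc=(scc[0]=?,scc[1]=?,scc[2]=?,scc[3]=?,scc[4]=?,scc[5]=?,scc[6]=?,scc[7]=?)
step 4: low=(low[0]=0,low[1]=?,low[2]=0,low[3]=1,low[4]=?,low[5]=0,low[6]=0,low[7]=3); scc=(scc[0]=?,scc[1]=?,scc[2]=?,scc[3]=?,scc[4]=?,scc[5]=?,scc[6]=?,scc[7]=?)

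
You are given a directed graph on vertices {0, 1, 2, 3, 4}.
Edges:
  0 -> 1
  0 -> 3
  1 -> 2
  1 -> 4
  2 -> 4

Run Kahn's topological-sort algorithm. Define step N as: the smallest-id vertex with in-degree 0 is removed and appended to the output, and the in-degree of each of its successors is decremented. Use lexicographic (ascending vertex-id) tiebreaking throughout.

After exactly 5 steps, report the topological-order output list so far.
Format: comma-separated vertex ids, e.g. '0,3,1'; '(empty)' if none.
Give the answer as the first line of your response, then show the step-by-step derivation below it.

0,1,2,3,4

step 1: output 0; order=[0]; indeg=(0,0,1,0,2)
step 2: output 1; order=[0,1]; indeg=(0,0,0,0,1)
step 3: output 2; order=[0,1,2]; indeg=(0,0,0,0,0)
step 4: output 3; order=[0,1,2,3]; indeg=(0,0,0,0,0)
step 5: output 4; order=[0,1,2,3,4]; indeg=(0,0,0,0,0)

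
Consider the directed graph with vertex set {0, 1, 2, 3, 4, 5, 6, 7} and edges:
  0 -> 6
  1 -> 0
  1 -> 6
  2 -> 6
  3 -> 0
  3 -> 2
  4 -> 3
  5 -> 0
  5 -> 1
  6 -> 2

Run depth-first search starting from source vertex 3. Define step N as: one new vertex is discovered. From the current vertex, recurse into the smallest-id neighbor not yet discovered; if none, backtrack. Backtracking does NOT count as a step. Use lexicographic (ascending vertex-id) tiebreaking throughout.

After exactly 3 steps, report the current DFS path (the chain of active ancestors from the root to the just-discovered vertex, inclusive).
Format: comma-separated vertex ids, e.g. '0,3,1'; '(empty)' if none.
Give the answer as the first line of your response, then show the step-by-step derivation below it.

3,0,6

step 1: discover 3; path=3; order=3
step 2: discover 0; path=3>0; order=3,0
step 3: discover 6; path=3>0>6; order=3,0,6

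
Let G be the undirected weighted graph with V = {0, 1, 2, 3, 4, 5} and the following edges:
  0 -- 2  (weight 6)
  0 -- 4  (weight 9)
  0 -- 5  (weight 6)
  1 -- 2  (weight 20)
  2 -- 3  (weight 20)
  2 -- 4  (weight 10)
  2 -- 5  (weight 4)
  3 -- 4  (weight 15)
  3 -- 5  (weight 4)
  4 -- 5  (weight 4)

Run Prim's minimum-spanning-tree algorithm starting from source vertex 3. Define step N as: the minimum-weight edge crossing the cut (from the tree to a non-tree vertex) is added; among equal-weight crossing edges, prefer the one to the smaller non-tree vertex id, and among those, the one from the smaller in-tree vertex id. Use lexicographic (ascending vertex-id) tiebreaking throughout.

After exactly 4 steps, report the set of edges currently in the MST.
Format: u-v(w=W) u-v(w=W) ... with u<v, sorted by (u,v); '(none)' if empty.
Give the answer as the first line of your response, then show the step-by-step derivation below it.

0-2(w=6) 2-5(w=4) 3-5(w=4) 4-5(w=4)

step 1: add edge 3-5 (w=4); MST = {3-5(w=4)}
step 2: add edge 2-5 (w=4); MST = {2-5(w=4) 3-5(w=4)}
step 3: add edge 4-5 (w=4); MST = {2-5(w=4) 3-5(w=4) 4-5(w=4)}
step 4: add edge 0-2 (w=6); MST = {0-2(w=6) 2-5(w=4) 3-5(w=4) 4-5(w=4)}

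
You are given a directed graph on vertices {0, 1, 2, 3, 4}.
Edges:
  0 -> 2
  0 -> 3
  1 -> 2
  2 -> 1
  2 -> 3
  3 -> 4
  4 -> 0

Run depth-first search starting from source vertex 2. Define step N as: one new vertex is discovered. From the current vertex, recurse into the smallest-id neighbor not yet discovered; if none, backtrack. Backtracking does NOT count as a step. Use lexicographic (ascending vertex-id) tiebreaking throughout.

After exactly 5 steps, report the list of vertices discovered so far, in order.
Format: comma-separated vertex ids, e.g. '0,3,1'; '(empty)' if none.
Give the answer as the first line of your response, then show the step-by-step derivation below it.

2,1,3,4,0

step 1: discover 2; path=2; order=2
step 2: discover 1; path=2>1; order=2,1
step 3: discover 3; path=2>3; order=2,1,3
step 4: discover 4; path=2>3>4; order=2,1,3,4
step 5: discover 0; path=2>3>4>0; order=2,1,3,4,0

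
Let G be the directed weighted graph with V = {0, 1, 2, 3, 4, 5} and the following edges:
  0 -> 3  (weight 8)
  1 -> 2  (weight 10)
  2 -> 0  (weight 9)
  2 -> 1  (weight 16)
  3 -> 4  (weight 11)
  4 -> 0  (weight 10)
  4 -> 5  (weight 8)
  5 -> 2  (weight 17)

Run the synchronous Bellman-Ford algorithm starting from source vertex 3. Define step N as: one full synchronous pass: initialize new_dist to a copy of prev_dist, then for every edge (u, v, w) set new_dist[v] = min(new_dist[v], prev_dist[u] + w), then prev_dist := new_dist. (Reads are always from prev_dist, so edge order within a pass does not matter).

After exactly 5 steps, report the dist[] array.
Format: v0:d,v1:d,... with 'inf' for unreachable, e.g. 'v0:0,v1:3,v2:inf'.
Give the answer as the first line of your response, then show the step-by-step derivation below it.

v0:21,v1:52,v2:36,v3:0,v4:11,v5:19

step 1: dist = v0:inf,v1:inf,v2:inf,v3:0,v4:11,v5:inf
step 2: dist = v0:21,v1:inf,v2:inf,v3:0,v4:11,v5:19
step 3: dist = v0:21,v1:inf,v2:36,v3:0,v4:11,v5:19
step 4: dist = v0:21,v1:52,v2:36,v3:0,v4:11,v5:19
step 5: dist = v0:21,v1:52,v2:36,v3:0,v4:11,v5:19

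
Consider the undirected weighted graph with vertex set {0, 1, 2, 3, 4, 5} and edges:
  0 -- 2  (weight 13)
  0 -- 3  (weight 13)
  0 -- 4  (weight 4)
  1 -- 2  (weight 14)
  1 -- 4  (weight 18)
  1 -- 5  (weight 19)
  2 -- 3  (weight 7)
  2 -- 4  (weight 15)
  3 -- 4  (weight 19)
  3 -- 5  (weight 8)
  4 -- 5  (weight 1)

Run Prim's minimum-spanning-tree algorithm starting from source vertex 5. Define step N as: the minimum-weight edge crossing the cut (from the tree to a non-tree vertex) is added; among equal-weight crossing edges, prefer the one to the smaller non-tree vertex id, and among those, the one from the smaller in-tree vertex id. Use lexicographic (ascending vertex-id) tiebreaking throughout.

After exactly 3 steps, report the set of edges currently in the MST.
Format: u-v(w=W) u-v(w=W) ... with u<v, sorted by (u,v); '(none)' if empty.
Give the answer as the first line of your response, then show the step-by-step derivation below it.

0-4(w=4) 3-5(w=8) 4-5(w=1)

step 1: add edge 4-5 (w=1); MST = {4-5(w=1)}
step 2: add edge 0-4 (w=4); MST = {0-4(w=4) 4-5(w=1)}
step 3: add edge 3-5 (w=8); MST = {0-4(w=4) 3-5(w=8) 4-5(w=1)}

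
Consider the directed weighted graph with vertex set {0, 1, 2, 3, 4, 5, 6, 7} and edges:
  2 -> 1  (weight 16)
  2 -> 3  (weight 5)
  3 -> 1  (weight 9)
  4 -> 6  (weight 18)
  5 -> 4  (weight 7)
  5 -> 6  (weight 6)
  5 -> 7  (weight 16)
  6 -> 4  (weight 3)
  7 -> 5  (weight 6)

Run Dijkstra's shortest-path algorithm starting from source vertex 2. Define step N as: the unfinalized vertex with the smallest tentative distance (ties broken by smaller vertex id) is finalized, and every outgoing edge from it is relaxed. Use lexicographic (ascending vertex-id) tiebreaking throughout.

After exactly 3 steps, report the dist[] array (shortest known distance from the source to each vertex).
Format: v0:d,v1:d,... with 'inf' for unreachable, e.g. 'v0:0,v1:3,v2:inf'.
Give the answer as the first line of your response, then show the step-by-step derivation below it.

v0:inf,v1:14,v2:0,v3:5,v4:inf,v5:inf,v6:inf,v7:inf

step 1: dist = v0:inf,v1:16,v2:0,v3:5,v4:inf,v5:inf,v6:inf,v7:inf
step 2: dist = v0:inf,v1:14,v2:0,v3:5,v4:inf,v5:inf,v6:inf,v7:inf
step 3: dist = v0:inf,v1:14,v2:0,v3:5,v4:inf,v5:inf,v6:inf,v7:inf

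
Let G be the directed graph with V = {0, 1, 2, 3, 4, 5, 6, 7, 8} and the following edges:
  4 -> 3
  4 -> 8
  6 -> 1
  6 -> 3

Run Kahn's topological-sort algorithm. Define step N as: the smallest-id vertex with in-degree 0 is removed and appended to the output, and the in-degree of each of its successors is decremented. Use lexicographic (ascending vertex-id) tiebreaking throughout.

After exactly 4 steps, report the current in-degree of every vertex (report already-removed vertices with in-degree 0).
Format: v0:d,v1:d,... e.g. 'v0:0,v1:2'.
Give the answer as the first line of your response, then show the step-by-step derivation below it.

v0:0,v1:1,v2:0,v3:1,v4:0,v5:0,v6:0,v7:0,v8:0

step 1: output 0; order=[0]; indeg=(0,1,0,2,0,0,0,0,1)
step 2: output 2; order=[0,2]; indeg=(0,1,0,2,0,0,0,0,1)
step 3: output 4; order=[0,2,4]; indeg=(0,1,0,1,0,0,0,0,0)
step 4: output 5; order=[0,2,4,5]; indeg=(0,1,0,1,0,0,0,0,0)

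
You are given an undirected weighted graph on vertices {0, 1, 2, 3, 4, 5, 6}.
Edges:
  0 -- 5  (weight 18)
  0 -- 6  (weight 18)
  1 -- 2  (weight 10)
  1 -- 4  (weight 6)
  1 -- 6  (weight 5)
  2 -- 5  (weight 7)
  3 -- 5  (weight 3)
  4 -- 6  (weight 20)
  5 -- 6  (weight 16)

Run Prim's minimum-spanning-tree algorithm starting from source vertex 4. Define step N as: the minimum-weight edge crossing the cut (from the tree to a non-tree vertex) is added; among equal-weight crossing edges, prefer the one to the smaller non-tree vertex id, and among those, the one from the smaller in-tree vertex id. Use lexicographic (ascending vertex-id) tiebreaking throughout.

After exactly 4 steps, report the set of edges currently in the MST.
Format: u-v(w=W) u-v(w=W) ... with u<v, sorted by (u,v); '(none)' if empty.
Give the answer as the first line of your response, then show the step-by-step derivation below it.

1-2(w=10) 1-4(w=6) 1-6(w=5) 2-5(w=7)

step 1: add edge 1-4 (w=6); MST = {1-4(w=6)}
step 2: add edge 1-6 (w=5); MST = {1-4(w=6) 1-6(w=5)}
step 3: add edge 1-2 (w=10); MST = {1-2(w=10) 1-4(w=6) 1-6(w=5)}
step 4: add edge 2-5 (w=7); MST = {1-2(w=10) 1-4(w=6) 1-6(w=5) 2-5(w=7)}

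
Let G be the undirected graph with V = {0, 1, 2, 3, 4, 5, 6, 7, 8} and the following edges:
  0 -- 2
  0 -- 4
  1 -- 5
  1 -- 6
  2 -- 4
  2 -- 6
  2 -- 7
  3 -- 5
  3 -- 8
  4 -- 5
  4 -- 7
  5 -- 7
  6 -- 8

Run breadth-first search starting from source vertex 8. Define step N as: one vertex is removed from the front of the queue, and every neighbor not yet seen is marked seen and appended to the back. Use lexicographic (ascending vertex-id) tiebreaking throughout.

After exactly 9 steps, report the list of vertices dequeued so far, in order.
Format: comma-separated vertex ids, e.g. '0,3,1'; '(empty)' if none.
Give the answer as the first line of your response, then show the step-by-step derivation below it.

8,3,6,5,1,2,4,7,0

step 1: dequeue 8; queue=[3,6]; order=8
step 2: dequeue 3; queue=[6,5]; order=8,3
step 3: dequeue 6; queue=[5,1,2]; order=8,3,6
step 4: dequeue 5; queue=[1,2,4,7]; order=8,3,6,5
step 5: dequeue 1; queue=[2,4,7]; order=8,3,6,5,1
step 6: dequeue 2; queue=[4,7,0]; order=8,3,6,5,1,2
step 7: dequeue 4; queue=[7,0]; order=8,3,6,5,1,2,4
step 8: dequeue 7; queue=[0]; order=8,3,6,5,1,2,4,7
step 9: dequeue 0; queue=[(empty)]; order=8,3,6,5,1,2,4,7,0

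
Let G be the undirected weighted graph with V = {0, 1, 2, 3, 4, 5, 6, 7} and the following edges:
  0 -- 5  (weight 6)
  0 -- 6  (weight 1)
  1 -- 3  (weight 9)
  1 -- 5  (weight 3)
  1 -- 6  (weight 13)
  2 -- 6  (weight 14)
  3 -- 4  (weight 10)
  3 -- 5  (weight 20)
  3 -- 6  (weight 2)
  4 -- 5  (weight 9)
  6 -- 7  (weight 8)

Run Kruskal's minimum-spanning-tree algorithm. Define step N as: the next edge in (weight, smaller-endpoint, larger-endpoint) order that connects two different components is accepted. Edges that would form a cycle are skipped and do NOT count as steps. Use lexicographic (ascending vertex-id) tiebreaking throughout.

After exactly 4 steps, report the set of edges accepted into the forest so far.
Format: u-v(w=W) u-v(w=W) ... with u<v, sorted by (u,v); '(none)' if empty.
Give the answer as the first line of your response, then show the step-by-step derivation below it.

0-5(w=6) 0-6(w=1) 1-5(w=3) 3-6(w=2)

step 1: add edge 0-6 (w=1); MST = {0-6(w=1)}
step 2: add edge 3-6 (w=2); MST = {0-6(w=1) 3-6(w=2)}
step 3: add edge 1-5 (w=3); MST = {0-6(w=1) 1-5(w=3) 3-6(w=2)}
step 4: add edge 0-5 (w=6); MST = {0-5(w=6) 0-6(w=1) 1-5(w=3) 3-6(w=2)}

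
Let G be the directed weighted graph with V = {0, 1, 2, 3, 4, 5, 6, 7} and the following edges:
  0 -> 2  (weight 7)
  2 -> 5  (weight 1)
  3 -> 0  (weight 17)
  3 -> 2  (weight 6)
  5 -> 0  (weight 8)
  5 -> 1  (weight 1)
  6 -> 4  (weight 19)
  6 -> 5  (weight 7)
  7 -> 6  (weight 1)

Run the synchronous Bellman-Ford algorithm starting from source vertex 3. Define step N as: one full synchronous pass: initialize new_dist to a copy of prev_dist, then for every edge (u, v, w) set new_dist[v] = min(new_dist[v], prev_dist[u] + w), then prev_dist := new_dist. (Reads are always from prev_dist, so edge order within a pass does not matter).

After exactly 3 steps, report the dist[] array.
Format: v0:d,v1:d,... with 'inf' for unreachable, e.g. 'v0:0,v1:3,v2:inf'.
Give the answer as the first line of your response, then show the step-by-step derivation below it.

v0:15,v1:8,v2:6,v3:0,v4:inf,v5:7,v6:inf,v7:inf

step 1: dist = v0:17,v1:inf,v2:6,v3:0,v4:inf,v5:inf,v6:inf,v7:inf
step 2: dist = v0:17,v1:inf,v2:6,v3:0,v4:inf,v5:7,v6:inf,v7:inf
step 3: dist = v0:15,v1:8,v2:6,v3:0,v4:inf,v5:7,v6:inf,v7:inf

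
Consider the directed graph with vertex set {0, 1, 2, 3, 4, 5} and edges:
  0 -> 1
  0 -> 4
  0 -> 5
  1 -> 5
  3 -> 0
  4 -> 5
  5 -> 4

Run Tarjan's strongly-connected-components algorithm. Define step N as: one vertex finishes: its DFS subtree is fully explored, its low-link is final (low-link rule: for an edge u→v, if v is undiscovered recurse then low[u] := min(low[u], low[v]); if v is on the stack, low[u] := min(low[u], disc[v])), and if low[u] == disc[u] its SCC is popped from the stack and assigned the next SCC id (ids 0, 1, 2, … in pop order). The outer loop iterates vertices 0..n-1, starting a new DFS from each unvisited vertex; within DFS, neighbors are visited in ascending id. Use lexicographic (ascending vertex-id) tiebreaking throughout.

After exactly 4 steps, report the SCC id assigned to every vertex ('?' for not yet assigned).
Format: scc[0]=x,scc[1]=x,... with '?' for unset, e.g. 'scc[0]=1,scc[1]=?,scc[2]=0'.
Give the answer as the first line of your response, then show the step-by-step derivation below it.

scc[0]=2,scc[1]=1,scc[2]=?,scc[3]=?,scc[4]=0,scc[5]=0

step 1: low=(low[0]=0,low[1]=1,low[2]=?,low[3]=?,low[4]=2,low[5]=2); scc=(scc[0]=?,scc[1]=?,scc[2]=?,scc[3]=?,scc[4]=?,scc[5]=?)
step 2: low=(low[0]=0,low[1]=1,low[2]=?,low[3]=?,low[4]=2,low[5]=2); scc=(scc[0]=?,scc[1]=?,scc[2]=?,scc[3]=?,scc[4]=0,scc[5]=0)
step 3: low=(low[0]=0,low[1]=1,low[2]=?,low[3]=?,low[4]=2,low[5]=2); scc=(scc[0]=?,scc[1]=1,scc[2]=?,scc[3]=?,scc[4]=0,scc[5]=0)
step 4: low=(low[0]=0,low[1]=1,low[2]=?,low[3]=?,low[4]=2,low[5]=2); scc=(scc[0]=2,scc[1]=1,scc[2]=?,scc[3]=?,scc[4]=0,scc[5]=0)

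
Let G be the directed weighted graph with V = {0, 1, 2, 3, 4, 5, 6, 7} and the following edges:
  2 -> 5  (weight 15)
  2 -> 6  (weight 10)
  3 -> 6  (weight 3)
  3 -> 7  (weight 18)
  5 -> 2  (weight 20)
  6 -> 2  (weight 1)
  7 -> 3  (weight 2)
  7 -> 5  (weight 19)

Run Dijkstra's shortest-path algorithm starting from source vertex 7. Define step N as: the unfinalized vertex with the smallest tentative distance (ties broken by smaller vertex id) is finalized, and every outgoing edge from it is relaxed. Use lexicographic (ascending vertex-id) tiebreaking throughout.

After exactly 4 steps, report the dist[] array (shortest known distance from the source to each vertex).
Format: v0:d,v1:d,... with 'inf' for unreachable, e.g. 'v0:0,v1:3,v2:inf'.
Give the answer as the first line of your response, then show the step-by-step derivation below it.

v0:inf,v1:inf,v2:6,v3:2,v4:inf,v5:19,v6:5,v7:0

step 1: dist = v0:inf,v1:inf,v2:inf,v3:2,v4:inf,v5:19,v6:inf,v7:0
step 2: dist = v0:inf,v1:inf,v2:inf,v3:2,v4:inf,v5:19,v6:5,v7:0
step 3: dist = v0:inf,v1:inf,v2:6,v3:2,v4:inf,v5:19,v6:5,v7:0
step 4: dist = v0:inf,v1:inf,v2:6,v3:2,v4:inf,v5:19,v6:5,v7:0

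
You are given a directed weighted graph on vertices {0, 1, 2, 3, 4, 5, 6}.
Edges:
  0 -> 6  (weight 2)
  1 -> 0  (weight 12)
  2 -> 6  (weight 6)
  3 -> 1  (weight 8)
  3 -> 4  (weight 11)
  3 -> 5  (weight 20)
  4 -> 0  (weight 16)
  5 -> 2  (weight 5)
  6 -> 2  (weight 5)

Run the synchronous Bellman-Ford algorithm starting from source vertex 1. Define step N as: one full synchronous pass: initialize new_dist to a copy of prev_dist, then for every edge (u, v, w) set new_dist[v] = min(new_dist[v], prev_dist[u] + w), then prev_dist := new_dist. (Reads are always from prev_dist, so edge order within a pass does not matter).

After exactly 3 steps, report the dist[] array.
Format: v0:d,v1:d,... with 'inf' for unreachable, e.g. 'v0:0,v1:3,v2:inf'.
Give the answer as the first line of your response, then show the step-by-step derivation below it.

v0:12,v1:0,v2:19,v3:inf,v4:inf,v5:inf,v6:14

step 1: dist = v0:12,v1:0,v2:inf,v3:inf,v4:inf,v5:inf,v6:inf
step 2: dist = v0:12,v1:0,v2:inf,v3:inf,v4:inf,v5:inf,v6:14
step 3: dist = v0:12,v1:0,v2:19,v3:inf,v4:inf,v5:inf,v6:14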